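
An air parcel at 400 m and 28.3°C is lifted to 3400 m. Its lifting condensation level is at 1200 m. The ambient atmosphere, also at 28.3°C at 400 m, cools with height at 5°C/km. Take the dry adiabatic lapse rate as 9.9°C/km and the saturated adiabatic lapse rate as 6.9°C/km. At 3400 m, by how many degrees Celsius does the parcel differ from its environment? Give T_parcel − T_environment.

-8.1°C (parcel cooler than environment)

Parcel:
  From 400 m to 1200 m (dry): cools by 9.9 × 0.8 = 7.92°C, giving 20.38°C.
  From 1200 m to 3400 m (saturated): cools by 6.9 × 2.2 = 15.18°C, giving 5.2°C.
Environment:
  From 400 m to 3400 m (environment): cools by 5 × 3 = 15°C, giving 13.3°C.
T_parcel − T_env = 5.2 − 13.3 = -8.1°C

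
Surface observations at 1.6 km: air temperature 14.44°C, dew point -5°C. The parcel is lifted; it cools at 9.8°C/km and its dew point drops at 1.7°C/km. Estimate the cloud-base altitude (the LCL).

T and T_d converge at 9.8 − 1.7 = 8.1°C per km
Height above start = (14.44 − (-5)) / 8.1 = 2.4 km
LCL altitude = 1600 m + 2400 m = 4000 m

4 km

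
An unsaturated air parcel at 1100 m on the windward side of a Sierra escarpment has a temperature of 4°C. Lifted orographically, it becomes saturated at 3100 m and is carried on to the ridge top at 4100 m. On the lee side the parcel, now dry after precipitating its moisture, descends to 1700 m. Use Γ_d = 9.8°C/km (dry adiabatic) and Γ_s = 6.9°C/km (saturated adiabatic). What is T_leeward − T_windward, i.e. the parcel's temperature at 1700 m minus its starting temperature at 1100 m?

-2.98°C

Dry to 3100 m: -9.8 × 2 km = -19.6°C, so T = -15.6°C.
Saturated to 4100 m: -6.9 × 1 km = -6.9°C, so T = -22.5°C.
Dry descent to 1700 m: +9.8 × 2.4 km = +23.52°C, so T = 1.02°C.
Net change vs windward start: 1.02 − 4 = -2.98°C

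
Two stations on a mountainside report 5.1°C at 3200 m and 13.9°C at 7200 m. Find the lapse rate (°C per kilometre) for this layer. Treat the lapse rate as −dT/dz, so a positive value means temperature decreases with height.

Γ = −ΔT/Δz = (5.1 − 13.9) / (7200 − 3200) m
  = -8.8°C / 4 km = -2.2°C/km

-2.2°C/km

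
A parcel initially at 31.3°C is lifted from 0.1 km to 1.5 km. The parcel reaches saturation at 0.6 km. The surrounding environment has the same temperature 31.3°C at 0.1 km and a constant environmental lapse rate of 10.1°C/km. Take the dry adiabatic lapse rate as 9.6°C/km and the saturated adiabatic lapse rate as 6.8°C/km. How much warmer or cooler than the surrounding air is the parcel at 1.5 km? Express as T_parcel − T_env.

Parcel:
  Dry to 600 m: -9.6 × 0.5 km = -4.8°C, so T = 26.5°C.
  Saturated to 1500 m: -6.8 × 0.9 km = -6.12°C, so T = 20.38°C.
Environment:
  Environment to 1500 m: -10.1 × 1.4 km = -14.14°C, so T = 17.16°C.
T_parcel − T_env = 20.38 − 17.16 = +3.22°C

+3.22°C (parcel warmer than environment)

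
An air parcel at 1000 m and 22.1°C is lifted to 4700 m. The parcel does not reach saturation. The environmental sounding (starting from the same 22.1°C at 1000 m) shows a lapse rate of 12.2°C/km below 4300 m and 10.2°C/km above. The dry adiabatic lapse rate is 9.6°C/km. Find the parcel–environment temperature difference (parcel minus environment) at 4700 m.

Parcel:
  1000–4700 m, dry: Δz = 3.7 km ⇒ ΔT = -35.52°C; T = -13.42°C
Environment:
  1000–4300 m, environment, lower layer: Δz = 3.3 km ⇒ ΔT = -40.26°C; T = -18.16°C
  4300–4700 m, environment, upper layer: Δz = 0.4 km ⇒ ΔT = -4.08°C; T = -22.24°C
T_parcel − T_env = -13.42 − (-22.24) = +8.82°C

+8.82°C (parcel warmer than environment)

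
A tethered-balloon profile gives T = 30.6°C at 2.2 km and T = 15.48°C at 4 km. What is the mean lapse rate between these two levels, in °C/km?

8.4°C/km

Γ = −ΔT/Δz = (30.6 − 15.48) / (4000 − 2200) m
  = 15.12°C / 1.8 km = 8.4°C/km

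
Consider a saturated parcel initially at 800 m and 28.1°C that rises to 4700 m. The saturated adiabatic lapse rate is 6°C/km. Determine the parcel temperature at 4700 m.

From 800 m to 4700 m (saturated adiabatic): cools by 6 × 3.9 = 23.4°C, giving 4.7°C.

4.7°C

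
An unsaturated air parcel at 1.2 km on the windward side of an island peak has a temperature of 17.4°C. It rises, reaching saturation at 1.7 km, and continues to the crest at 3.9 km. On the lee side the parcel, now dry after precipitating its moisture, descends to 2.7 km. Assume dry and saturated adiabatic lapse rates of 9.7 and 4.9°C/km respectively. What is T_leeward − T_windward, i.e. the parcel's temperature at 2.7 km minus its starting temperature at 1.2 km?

-3.99°C

Dry to 1700 m: -9.7 × 0.5 km = -4.85°C, so T = 12.55°C.
Saturated to 3900 m: -4.9 × 2.2 km = -10.78°C, so T = 1.77°C.
Dry descent to 2700 m: +9.7 × 1.2 km = +11.64°C, so T = 13.41°C.
Net change vs windward start: 13.41 − 17.4 = -3.99°C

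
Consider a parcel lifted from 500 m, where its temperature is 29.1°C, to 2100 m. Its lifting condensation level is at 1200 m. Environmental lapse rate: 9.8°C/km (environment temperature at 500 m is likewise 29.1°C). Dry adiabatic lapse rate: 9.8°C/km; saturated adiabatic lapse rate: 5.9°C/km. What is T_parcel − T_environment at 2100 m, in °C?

Parcel:
  500 → 1200 m (dry, 9.8°C/km): ΔT = -9.8 × 0.7 = -6.86°C → T = 22.24°C
  1200 → 2100 m (saturated, 5.9°C/km): ΔT = -5.9 × 0.9 = -5.31°C → T = 16.93°C
Environment:
  500 → 2100 m (environment, 9.8°C/km): ΔT = -9.8 × 1.6 = -15.68°C → T = 13.42°C
T_parcel − T_env = 16.93 − 13.42 = +3.51°C

+3.51°C (parcel warmer than environment)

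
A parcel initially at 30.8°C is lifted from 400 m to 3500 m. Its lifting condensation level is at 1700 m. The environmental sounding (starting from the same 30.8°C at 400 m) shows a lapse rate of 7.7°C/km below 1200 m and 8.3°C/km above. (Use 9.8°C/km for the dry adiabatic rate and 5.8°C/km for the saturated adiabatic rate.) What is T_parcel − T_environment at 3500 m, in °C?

+2.07°C (parcel warmer than environment)

Parcel:
  400–1700 m, dry: Δz = 1.3 km ⇒ ΔT = -12.74°C; T = 18.06°C
  1700–3500 m, saturated: Δz = 1.8 km ⇒ ΔT = -10.44°C; T = 7.62°C
Environment:
  400–1200 m, environment, lower layer: Δz = 0.8 km ⇒ ΔT = -6.16°C; T = 24.64°C
  1200–3500 m, environment, upper layer: Δz = 2.3 km ⇒ ΔT = -19.09°C; T = 5.55°C
T_parcel − T_env = 7.62 − 5.55 = +2.07°C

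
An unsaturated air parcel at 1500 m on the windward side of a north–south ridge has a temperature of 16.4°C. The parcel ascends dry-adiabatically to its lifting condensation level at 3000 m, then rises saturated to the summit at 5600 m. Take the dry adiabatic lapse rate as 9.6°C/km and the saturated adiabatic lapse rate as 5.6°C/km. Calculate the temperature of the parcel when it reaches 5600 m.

1500 → 3000 m (dry, 9.6°C/km): ΔT = -9.6 × 1.5 = -14.4°C → T = 2°C
3000 → 5600 m (saturated, 5.6°C/km): ΔT = -5.6 × 2.6 = -14.56°C → T = -12.56°C

-12.56°C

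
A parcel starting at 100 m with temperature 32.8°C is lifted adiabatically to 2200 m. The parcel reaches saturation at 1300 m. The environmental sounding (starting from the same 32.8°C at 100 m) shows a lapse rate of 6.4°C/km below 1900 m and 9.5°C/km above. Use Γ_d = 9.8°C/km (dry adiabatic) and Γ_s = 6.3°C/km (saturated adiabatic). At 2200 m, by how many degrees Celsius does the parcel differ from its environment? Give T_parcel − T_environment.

-3.06°C (parcel cooler than environment)

Parcel:
  100–1300 m, dry: Δz = 1.2 km ⇒ ΔT = -11.76°C; T = 21.04°C
  1300–2200 m, saturated: Δz = 0.9 km ⇒ ΔT = -5.67°C; T = 15.37°C
Environment:
  100–1900 m, environment, lower layer: Δz = 1.8 km ⇒ ΔT = -11.52°C; T = 21.28°C
  1900–2200 m, environment, upper layer: Δz = 0.3 km ⇒ ΔT = -2.85°C; T = 18.43°C
T_parcel − T_env = 15.37 − 18.43 = -3.06°C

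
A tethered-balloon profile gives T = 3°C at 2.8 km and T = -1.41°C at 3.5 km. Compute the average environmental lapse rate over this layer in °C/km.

Γ = −ΔT/Δz = (3 − (-1.41)) / (3500 − 2800) m
  = 4.41°C / 0.7 km = 6.3°C/km

6.3°C/km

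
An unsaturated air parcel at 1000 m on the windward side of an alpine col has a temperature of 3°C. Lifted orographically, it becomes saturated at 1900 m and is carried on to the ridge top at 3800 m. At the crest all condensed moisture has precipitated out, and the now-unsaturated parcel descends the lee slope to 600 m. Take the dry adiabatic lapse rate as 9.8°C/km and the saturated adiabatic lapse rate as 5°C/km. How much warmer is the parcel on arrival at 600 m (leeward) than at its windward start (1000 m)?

+13.04°C

1000–1900 m, dry: Δz = 0.9 km ⇒ ΔT = -8.82°C; T = -5.82°C
1900–3800 m, saturated: Δz = 1.9 km ⇒ ΔT = -9.5°C; T = -15.32°C
3800–600 m, dry descent: Δz = 3.2 km ⇒ ΔT = +31.36°C; T = 16.04°C
Net change vs windward start: 16.04 − 3 = +13.04°C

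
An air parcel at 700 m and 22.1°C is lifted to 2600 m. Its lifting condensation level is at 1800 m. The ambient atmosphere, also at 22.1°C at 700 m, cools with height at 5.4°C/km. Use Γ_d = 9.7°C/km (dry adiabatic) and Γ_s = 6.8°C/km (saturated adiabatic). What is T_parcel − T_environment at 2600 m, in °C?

-5.85°C (parcel cooler than environment)

Parcel:
  700 → 1800 m (dry, 9.7°C/km): ΔT = -9.7 × 1.1 = -10.67°C → T = 11.43°C
  1800 → 2600 m (saturated, 6.8°C/km): ΔT = -6.8 × 0.8 = -5.44°C → T = 5.99°C
Environment:
  700 → 2600 m (environment, 5.4°C/km): ΔT = -5.4 × 1.9 = -10.26°C → T = 11.84°C
T_parcel − T_env = 5.99 − 11.84 = -5.85°C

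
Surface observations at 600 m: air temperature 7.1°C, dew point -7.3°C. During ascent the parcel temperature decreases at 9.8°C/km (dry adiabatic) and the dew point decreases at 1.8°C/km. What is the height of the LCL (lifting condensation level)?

T and T_d converge at 9.8 − 1.8 = 8°C per km
Height above start = (7.1 − (-7.3)) / 8 = 1.8 km
LCL altitude = 600 m + 1800 m = 2400 m

2400 m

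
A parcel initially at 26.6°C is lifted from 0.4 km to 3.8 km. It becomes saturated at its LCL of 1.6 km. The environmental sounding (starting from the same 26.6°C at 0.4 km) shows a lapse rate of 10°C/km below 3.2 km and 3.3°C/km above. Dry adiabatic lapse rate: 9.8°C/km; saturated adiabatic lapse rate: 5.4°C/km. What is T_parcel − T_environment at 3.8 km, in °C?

+6.34°C (parcel warmer than environment)

Parcel:
  Dry to 1600 m: -9.8 × 1.2 km = -11.76°C, so T = 14.84°C.
  Saturated to 3800 m: -5.4 × 2.2 km = -11.88°C, so T = 2.96°C.
Environment:
  Environment, lower layer to 3200 m: -10 × 2.8 km = -28°C, so T = -1.4°C.
  Environment, upper layer to 3800 m: -3.3 × 0.6 km = -1.98°C, so T = -3.38°C.
T_parcel − T_env = 2.96 − (-3.38) = +6.34°C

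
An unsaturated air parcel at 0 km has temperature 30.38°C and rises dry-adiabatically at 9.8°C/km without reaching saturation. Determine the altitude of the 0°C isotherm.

Height above start = (30.38 − 0) / 9.8 = 3.1 km
Altitude = 0 m + 3100 m = 3100 m

3.1 km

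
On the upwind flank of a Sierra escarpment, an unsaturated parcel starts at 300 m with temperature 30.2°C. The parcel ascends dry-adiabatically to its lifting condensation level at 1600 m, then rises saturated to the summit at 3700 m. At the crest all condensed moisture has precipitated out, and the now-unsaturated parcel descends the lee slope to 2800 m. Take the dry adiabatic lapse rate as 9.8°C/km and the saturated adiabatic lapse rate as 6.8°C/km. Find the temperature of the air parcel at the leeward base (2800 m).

Dry to 1600 m: -9.8 × 1.3 km = -12.74°C, so T = 17.46°C.
Saturated to 3700 m: -6.8 × 2.1 km = -14.28°C, so T = 3.18°C.
Dry descent to 2800 m: +9.8 × 0.9 km = +8.82°C, so T = 12°C.

12°C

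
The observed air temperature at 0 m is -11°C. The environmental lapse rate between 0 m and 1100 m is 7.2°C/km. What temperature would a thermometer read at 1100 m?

From 0 m to 1100 m (environmental): cools by 7.2 × 1.1 = 7.92°C, giving -18.92°C.

-18.92°C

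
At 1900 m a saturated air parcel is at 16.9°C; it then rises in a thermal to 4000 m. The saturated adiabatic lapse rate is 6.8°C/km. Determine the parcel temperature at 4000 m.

2.62°C

From 1900 m to 4000 m (saturated adiabatic): cools by 6.8 × 2.1 = 14.28°C, giving 2.62°C.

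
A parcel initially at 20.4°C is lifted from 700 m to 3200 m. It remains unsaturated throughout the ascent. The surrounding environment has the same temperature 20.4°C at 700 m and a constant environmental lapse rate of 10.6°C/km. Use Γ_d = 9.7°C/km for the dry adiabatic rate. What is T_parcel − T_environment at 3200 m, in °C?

Parcel:
  From 700 m to 3200 m (dry): cools by 9.7 × 2.5 = 24.25°C, giving -3.85°C.
Environment:
  From 700 m to 3200 m (environment): cools by 10.6 × 2.5 = 26.5°C, giving -6.1°C.
T_parcel − T_env = -3.85 − (-6.1) = +2.25°C

+2.25°C (parcel warmer than environment)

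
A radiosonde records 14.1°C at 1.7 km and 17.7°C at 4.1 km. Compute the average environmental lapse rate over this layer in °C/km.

Γ = −ΔT/Δz = (14.1 − 17.7) / (4100 − 1700) m
  = -3.6°C / 2.4 km = -1.5°C/km

-1.5°C/km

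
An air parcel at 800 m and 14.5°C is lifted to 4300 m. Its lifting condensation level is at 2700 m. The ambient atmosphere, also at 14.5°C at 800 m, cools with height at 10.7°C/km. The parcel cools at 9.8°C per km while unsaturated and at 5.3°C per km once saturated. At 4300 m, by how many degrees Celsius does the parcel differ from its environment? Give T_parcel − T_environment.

Parcel:
  800 → 2700 m (dry, 9.8°C/km): ΔT = -9.8 × 1.9 = -18.62°C → T = -4.12°C
  2700 → 4300 m (saturated, 5.3°C/km): ΔT = -5.3 × 1.6 = -8.48°C → T = -12.6°C
Environment:
  800 → 4300 m (environment, 10.7°C/km): ΔT = -10.7 × 3.5 = -37.45°C → T = -22.95°C
T_parcel − T_env = -12.6 − (-22.95) = +10.35°C

+10.35°C (parcel warmer than environment)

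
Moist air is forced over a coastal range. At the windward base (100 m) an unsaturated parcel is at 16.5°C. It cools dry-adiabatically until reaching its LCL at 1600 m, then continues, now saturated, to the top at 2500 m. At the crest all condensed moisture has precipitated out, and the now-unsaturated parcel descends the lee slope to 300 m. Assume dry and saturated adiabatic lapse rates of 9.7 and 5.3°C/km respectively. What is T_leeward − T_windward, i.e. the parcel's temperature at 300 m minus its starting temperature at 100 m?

+2.02°C

Dry to 1600 m: -9.7 × 1.5 km = -14.55°C, so T = 1.95°C.
Saturated to 2500 m: -5.3 × 0.9 km = -4.77°C, so T = -2.82°C.
Dry descent to 300 m: +9.7 × 2.2 km = +21.34°C, so T = 18.52°C.
Net change vs windward start: 18.52 − 16.5 = +2.02°C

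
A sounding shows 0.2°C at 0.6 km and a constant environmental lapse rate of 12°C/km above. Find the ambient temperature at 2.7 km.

-25°C

600 → 2700 m (environmental, 12°C/km): ΔT = -12 × 2.1 = -25.2°C → T = -25°C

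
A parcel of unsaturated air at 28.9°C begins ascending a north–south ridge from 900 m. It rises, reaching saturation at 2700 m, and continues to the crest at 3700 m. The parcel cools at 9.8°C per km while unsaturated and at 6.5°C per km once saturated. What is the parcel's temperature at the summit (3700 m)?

From 900 m to 2700 m (dry): cools by 9.8 × 1.8 = 17.64°C, giving 11.26°C.
From 2700 m to 3700 m (saturated): cools by 6.5 × 1 = 6.5°C, giving 4.76°C.

4.76°C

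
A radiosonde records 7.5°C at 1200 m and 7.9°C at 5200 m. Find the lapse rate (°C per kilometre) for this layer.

Γ = −ΔT/Δz = (7.5 − 7.9) / (5200 − 1200) m
  = -0.4°C / 4 km = -0.1°C/km

-0.1°C/km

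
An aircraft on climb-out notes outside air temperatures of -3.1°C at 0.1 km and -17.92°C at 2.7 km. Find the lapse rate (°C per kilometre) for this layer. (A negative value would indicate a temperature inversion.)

Γ = −ΔT/Δz = (-3.1 − (-17.92)) / (2700 − 100) m
  = 14.82°C / 2.6 km = 5.7°C/km

5.7°C/km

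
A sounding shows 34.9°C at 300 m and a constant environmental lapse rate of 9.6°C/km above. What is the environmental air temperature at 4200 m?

-2.54°C

300 → 4200 m (environmental, 9.6°C/km): ΔT = -9.6 × 3.9 = -37.44°C → T = -2.54°C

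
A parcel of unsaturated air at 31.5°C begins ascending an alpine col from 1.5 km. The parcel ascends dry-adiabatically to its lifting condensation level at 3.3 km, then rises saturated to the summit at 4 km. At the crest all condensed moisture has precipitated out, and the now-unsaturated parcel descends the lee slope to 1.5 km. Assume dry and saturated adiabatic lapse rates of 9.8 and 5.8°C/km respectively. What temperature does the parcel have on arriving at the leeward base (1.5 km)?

From 1500 m to 3300 m (dry): cools by 9.8 × 1.8 = 17.64°C, giving 13.86°C.
From 3300 m to 4000 m (saturated): cools by 5.8 × 0.7 = 4.06°C, giving 9.8°C.
From 4000 m to 1500 m (dry descent): warms by 9.8 × 2.5 = 24.5°C, giving 34.3°C.

34.3°C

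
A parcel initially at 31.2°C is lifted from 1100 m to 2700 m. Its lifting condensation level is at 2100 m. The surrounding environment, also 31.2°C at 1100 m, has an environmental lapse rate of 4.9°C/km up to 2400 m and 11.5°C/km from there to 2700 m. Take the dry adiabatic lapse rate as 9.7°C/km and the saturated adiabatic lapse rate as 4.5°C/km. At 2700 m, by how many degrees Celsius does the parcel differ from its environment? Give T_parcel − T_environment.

Parcel:
  1100 → 2100 m (dry, 9.7°C/km): ΔT = -9.7 × 1 = -9.7°C → T = 21.5°C
  2100 → 2700 m (saturated, 4.5°C/km): ΔT = -4.5 × 0.6 = -2.7°C → T = 18.8°C
Environment:
  1100 → 2400 m (environment, lower layer, 4.9°C/km): ΔT = -4.9 × 1.3 = -6.37°C → T = 24.83°C
  2400 → 2700 m (environment, upper layer, 11.5°C/km): ΔT = -11.5 × 0.3 = -3.45°C → T = 21.38°C
T_parcel − T_env = 18.8 − 21.38 = -2.58°C

-2.58°C (parcel cooler than environment)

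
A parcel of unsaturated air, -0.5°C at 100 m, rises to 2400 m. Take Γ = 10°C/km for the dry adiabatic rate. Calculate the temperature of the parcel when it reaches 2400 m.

Dry adiabatic to 2400 m: -10 × 2.3 km = -23°C, so T = -23.5°C.

-23.5°C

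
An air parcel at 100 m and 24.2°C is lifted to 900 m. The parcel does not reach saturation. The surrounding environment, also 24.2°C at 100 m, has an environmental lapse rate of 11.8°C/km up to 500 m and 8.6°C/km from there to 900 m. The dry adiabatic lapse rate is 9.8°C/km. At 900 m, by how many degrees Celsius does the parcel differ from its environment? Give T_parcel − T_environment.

Parcel:
  From 100 m to 900 m (dry): cools by 9.8 × 0.8 = 7.84°C, giving 16.36°C.
Environment:
  From 100 m to 500 m (environment, lower layer): cools by 11.8 × 0.4 = 4.72°C, giving 19.48°C.
  From 500 m to 900 m (environment, upper layer): cools by 8.6 × 0.4 = 3.44°C, giving 16.04°C.
T_parcel − T_env = 16.36 − 16.04 = +0.32°C

+0.32°C (parcel warmer than environment)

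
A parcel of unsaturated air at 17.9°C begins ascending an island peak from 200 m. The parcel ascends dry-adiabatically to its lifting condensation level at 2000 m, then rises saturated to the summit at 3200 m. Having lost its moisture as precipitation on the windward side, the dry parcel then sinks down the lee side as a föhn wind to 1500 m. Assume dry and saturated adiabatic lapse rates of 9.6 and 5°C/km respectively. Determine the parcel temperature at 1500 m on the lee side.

200–2000 m, dry: Δz = 1.8 km ⇒ ΔT = -17.28°C; T = 0.62°C
2000–3200 m, saturated: Δz = 1.2 km ⇒ ΔT = -6°C; T = -5.38°C
3200–1500 m, dry descent: Δz = 1.7 km ⇒ ΔT = +16.32°C; T = 10.94°C

10.94°C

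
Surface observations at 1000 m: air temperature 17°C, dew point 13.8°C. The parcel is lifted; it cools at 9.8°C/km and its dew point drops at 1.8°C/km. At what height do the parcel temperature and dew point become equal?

T and T_d converge at 9.8 − 1.8 = 8°C per km
Height above start = (17 − 13.8) / 8 = 0.4 km
LCL altitude = 1000 m + 400 m = 1400 m

1400 m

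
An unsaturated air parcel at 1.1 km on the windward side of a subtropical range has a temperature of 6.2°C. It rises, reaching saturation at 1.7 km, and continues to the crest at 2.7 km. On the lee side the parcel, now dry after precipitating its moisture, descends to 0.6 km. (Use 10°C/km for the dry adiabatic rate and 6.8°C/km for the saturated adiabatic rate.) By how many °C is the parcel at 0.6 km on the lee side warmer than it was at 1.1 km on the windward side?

+8.2°C

1100–1700 m, dry: Δz = 0.6 km ⇒ ΔT = -6°C; T = 0.2°C
1700–2700 m, saturated: Δz = 1 km ⇒ ΔT = -6.8°C; T = -6.6°C
2700–600 m, dry descent: Δz = 2.1 km ⇒ ΔT = +21°C; T = 14.4°C
Net change vs windward start: 14.4 − 6.2 = +8.2°C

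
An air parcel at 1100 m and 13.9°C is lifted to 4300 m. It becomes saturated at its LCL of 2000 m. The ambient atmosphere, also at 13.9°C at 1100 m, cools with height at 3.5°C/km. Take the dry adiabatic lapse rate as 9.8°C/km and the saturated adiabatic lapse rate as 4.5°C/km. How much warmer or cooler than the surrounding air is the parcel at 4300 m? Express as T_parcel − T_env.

Parcel:
  Dry to 2000 m: -9.8 × 0.9 km = -8.82°C, so T = 5.08°C.
  Saturated to 4300 m: -4.5 × 2.3 km = -10.35°C, so T = -5.27°C.
Environment:
  Environment to 4300 m: -3.5 × 3.2 km = -11.2°C, so T = 2.7°C.
T_parcel − T_env = -5.27 − 2.7 = -7.97°C

-7.97°C (parcel cooler than environment)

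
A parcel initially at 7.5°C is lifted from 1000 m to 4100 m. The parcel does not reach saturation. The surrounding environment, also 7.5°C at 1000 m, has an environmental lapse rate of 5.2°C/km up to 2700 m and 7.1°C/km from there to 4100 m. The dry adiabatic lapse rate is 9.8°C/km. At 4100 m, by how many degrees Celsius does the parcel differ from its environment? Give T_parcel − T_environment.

-11.6°C (parcel cooler than environment)

Parcel:
  From 1000 m to 4100 m (dry): cools by 9.8 × 3.1 = 30.38°C, giving -22.88°C.
Environment:
  From 1000 m to 2700 m (environment, lower layer): cools by 5.2 × 1.7 = 8.84°C, giving -1.34°C.
  From 2700 m to 4100 m (environment, upper layer): cools by 7.1 × 1.4 = 9.94°C, giving -11.28°C.
T_parcel − T_env = -22.88 − (-11.28) = -11.6°C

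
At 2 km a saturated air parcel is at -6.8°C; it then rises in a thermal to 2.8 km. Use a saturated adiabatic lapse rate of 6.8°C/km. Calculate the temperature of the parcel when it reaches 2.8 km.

-12.24°C

2000 → 2800 m (saturated adiabatic, 6.8°C/km): ΔT = -6.8 × 0.8 = -5.44°C → T = -12.24°C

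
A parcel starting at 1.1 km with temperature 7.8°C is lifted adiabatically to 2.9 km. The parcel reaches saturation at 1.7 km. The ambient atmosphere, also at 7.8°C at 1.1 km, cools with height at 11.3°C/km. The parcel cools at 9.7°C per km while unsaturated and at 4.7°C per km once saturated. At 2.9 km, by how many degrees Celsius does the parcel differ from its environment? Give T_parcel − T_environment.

+8.88°C (parcel warmer than environment)

Parcel:
  1100 → 1700 m (dry, 9.7°C/km): ΔT = -9.7 × 0.6 = -5.82°C → T = 1.98°C
  1700 → 2900 m (saturated, 4.7°C/km): ΔT = -4.7 × 1.2 = -5.64°C → T = -3.66°C
Environment:
  1100 → 2900 m (environment, 11.3°C/km): ΔT = -11.3 × 1.8 = -20.34°C → T = -12.54°C
T_parcel − T_env = -3.66 − (-12.54) = +8.88°C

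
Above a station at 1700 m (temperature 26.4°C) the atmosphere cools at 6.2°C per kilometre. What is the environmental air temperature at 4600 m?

8.42°C

Environmental to 4600 m: -6.2 × 2.9 km = -17.98°C, so T = 8.42°C.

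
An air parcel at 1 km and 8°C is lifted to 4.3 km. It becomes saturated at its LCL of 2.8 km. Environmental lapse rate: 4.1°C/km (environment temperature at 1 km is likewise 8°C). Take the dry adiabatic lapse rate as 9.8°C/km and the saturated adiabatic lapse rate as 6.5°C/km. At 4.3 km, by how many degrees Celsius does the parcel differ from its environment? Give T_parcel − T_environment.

-13.86°C (parcel cooler than environment)

Parcel:
  Dry to 2800 m: -9.8 × 1.8 km = -17.64°C, so T = -9.64°C.
  Saturated to 4300 m: -6.5 × 1.5 km = -9.75°C, so T = -19.39°C.
Environment:
  Environment to 4300 m: -4.1 × 3.3 km = -13.53°C, so T = -5.53°C.
T_parcel − T_env = -19.39 − (-5.53) = -13.86°C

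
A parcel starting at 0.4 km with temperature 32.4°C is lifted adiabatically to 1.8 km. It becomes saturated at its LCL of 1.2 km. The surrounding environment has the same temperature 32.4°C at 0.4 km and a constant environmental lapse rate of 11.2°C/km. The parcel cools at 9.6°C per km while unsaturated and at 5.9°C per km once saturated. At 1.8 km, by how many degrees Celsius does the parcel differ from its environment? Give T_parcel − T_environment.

Parcel:
  Dry to 1200 m: -9.6 × 0.8 km = -7.68°C, so T = 24.72°C.
  Saturated to 1800 m: -5.9 × 0.6 km = -3.54°C, so T = 21.18°C.
Environment:
  Environment to 1800 m: -11.2 × 1.4 km = -15.68°C, so T = 16.72°C.
T_parcel − T_env = 21.18 − 16.72 = +4.46°C

+4.46°C (parcel warmer than environment)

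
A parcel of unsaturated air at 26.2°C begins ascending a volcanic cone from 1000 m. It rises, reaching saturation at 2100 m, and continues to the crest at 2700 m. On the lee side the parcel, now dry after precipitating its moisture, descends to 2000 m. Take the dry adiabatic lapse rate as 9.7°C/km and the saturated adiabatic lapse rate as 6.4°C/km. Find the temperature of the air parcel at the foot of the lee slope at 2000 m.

18.48°C

1000 → 2100 m (dry, 9.7°C/km): ΔT = -9.7 × 1.1 = -10.67°C → T = 15.53°C
2100 → 2700 m (saturated, 6.4°C/km): ΔT = -6.4 × 0.6 = -3.84°C → T = 11.69°C
2700 → 2000 m (dry descent, 9.7°C/km): ΔT = +9.7 × 0.7 = +6.79°C → T = 18.48°C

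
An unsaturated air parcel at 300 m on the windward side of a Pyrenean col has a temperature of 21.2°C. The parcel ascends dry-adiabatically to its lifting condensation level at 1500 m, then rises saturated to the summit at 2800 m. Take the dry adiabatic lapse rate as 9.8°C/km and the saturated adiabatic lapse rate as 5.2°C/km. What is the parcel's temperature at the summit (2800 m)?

300 → 1500 m (dry, 9.8°C/km): ΔT = -9.8 × 1.2 = -11.76°C → T = 9.44°C
1500 → 2800 m (saturated, 5.2°C/km): ΔT = -5.2 × 1.3 = -6.76°C → T = 2.68°C

2.68°C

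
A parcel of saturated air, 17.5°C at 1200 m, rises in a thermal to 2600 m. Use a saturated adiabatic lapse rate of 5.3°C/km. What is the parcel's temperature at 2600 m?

1200 → 2600 m (saturated adiabatic, 5.3°C/km): ΔT = -5.3 × 1.4 = -7.42°C → T = 10.08°C

10.08°C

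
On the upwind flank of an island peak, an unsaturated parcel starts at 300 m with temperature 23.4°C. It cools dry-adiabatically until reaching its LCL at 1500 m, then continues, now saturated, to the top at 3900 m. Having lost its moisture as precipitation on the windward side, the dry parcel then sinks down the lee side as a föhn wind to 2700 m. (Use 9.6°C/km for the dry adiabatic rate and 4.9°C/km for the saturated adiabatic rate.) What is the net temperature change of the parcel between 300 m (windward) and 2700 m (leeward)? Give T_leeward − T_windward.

Dry to 1500 m: -9.6 × 1.2 km = -11.52°C, so T = 11.88°C.
Saturated to 3900 m: -4.9 × 2.4 km = -11.76°C, so T = 0.12°C.
Dry descent to 2700 m: +9.6 × 1.2 km = +11.52°C, so T = 11.64°C.
Net change vs windward start: 11.64 − 23.4 = -11.76°C

-11.76°C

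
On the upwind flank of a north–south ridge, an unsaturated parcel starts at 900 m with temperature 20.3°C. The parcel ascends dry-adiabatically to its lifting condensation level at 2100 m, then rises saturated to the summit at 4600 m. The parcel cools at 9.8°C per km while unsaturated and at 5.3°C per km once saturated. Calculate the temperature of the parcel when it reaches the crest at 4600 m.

-4.71°C

From 900 m to 2100 m (dry): cools by 9.8 × 1.2 = 11.76°C, giving 8.54°C.
From 2100 m to 4600 m (saturated): cools by 5.3 × 2.5 = 13.25°C, giving -4.71°C.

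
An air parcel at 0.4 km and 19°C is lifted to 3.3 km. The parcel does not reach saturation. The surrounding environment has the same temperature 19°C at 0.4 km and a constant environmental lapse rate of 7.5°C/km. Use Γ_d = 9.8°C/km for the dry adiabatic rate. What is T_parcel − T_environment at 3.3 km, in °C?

Parcel:
  400 → 3300 m (dry, 9.8°C/km): ΔT = -9.8 × 2.9 = -28.42°C → T = -9.42°C
Environment:
  400 → 3300 m (environment, 7.5°C/km): ΔT = -7.5 × 2.9 = -21.75°C → T = -2.75°C
T_parcel − T_env = -9.42 − (-2.75) = -6.67°C

-6.67°C (parcel cooler than environment)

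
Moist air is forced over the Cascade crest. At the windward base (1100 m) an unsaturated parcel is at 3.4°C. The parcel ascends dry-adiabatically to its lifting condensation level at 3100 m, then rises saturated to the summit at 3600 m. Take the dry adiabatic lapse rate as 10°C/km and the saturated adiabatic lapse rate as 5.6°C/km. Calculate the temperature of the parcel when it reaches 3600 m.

From 1100 m to 3100 m (dry): cools by 10 × 2 = 20°C, giving -16.6°C.
From 3100 m to 3600 m (saturated): cools by 5.6 × 0.5 = 2.8°C, giving -19.4°C.

-19.4°C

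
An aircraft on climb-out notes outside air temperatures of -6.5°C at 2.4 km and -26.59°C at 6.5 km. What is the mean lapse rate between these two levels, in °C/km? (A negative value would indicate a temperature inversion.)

4.9°C/km

Γ = −ΔT/Δz = (-6.5 − (-26.59)) / (6500 − 2400) m
  = 20.09°C / 4.1 km = 4.9°C/km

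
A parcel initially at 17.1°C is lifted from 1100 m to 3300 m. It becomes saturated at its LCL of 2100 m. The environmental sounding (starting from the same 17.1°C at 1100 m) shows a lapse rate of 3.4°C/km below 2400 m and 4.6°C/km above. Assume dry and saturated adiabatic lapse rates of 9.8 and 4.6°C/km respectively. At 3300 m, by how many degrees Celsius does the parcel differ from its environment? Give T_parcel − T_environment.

Parcel:
  1100–2100 m, dry: Δz = 1 km ⇒ ΔT = -9.8°C; T = 7.3°C
  2100–3300 m, saturated: Δz = 1.2 km ⇒ ΔT = -5.52°C; T = 1.78°C
Environment:
  1100–2400 m, environment, lower layer: Δz = 1.3 km ⇒ ΔT = -4.42°C; T = 12.68°C
  2400–3300 m, environment, upper layer: Δz = 0.9 km ⇒ ΔT = -4.14°C; T = 8.54°C
T_parcel − T_env = 1.78 − 8.54 = -6.76°C

-6.76°C (parcel cooler than environment)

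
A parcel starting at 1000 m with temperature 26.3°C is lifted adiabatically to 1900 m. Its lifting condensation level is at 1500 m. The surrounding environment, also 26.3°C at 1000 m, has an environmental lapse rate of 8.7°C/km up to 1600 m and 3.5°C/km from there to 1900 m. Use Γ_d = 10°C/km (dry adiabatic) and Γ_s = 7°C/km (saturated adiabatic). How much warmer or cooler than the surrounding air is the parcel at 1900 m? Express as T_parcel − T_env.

-1.53°C (parcel cooler than environment)

Parcel:
  From 1000 m to 1500 m (dry): cools by 10 × 0.5 = 5°C, giving 21.3°C.
  From 1500 m to 1900 m (saturated): cools by 7 × 0.4 = 2.8°C, giving 18.5°C.
Environment:
  From 1000 m to 1600 m (environment, lower layer): cools by 8.7 × 0.6 = 5.22°C, giving 21.08°C.
  From 1600 m to 1900 m (environment, upper layer): cools by 3.5 × 0.3 = 1.05°C, giving 20.03°C.
T_parcel − T_env = 18.5 − 20.03 = -1.53°C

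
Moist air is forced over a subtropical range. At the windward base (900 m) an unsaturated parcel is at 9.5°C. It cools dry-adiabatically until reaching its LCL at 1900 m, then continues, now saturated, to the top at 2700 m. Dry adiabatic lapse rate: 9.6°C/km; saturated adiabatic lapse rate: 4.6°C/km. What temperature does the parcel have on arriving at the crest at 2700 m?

900 → 1900 m (dry, 9.6°C/km): ΔT = -9.6 × 1 = -9.6°C → T = -0.1°C
1900 → 2700 m (saturated, 4.6°C/km): ΔT = -4.6 × 0.8 = -3.68°C → T = -3.78°C

-3.78°C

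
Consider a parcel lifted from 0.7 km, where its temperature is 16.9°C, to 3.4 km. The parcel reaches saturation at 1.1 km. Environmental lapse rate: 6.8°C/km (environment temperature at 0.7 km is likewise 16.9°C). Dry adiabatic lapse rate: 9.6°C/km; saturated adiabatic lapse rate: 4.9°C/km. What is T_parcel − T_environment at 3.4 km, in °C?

+3.25°C (parcel warmer than environment)

Parcel:
  From 700 m to 1100 m (dry): cools by 9.6 × 0.4 = 3.84°C, giving 13.06°C.
  From 1100 m to 3400 m (saturated): cools by 4.9 × 2.3 = 11.27°C, giving 1.79°C.
Environment:
  From 700 m to 3400 m (environment): cools by 6.8 × 2.7 = 18.36°C, giving -1.46°C.
T_parcel − T_env = 1.79 − (-1.46) = +3.25°C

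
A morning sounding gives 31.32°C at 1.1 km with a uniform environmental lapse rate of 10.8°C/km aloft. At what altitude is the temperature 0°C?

Height above start = (31.32 − 0) / 10.8 = 2.9 km
Altitude = 1100 m + 2900 m = 4000 m

4 km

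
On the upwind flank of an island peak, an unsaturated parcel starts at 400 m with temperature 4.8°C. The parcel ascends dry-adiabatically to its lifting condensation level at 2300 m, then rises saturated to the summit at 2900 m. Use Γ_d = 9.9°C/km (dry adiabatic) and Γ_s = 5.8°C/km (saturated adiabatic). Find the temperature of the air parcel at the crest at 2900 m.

400 → 2300 m (dry, 9.9°C/km): ΔT = -9.9 × 1.9 = -18.81°C → T = -14.01°C
2300 → 2900 m (saturated, 5.8°C/km): ΔT = -5.8 × 0.6 = -3.48°C → T = -17.49°C

-17.49°C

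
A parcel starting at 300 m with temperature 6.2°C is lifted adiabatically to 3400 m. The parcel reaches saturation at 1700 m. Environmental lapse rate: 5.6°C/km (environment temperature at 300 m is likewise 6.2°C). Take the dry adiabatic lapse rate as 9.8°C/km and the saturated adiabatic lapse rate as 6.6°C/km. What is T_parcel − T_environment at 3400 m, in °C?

-7.58°C (parcel cooler than environment)

Parcel:
  From 300 m to 1700 m (dry): cools by 9.8 × 1.4 = 13.72°C, giving -7.52°C.
  From 1700 m to 3400 m (saturated): cools by 6.6 × 1.7 = 11.22°C, giving -18.74°C.
Environment:
  From 300 m to 3400 m (environment): cools by 5.6 × 3.1 = 17.36°C, giving -11.16°C.
T_parcel − T_env = -18.74 − (-11.16) = -7.58°C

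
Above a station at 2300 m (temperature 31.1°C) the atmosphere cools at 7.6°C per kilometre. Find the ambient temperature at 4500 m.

From 2300 m to 4500 m (environmental): cools by 7.6 × 2.2 = 16.72°C, giving 14.38°C.

14.38°C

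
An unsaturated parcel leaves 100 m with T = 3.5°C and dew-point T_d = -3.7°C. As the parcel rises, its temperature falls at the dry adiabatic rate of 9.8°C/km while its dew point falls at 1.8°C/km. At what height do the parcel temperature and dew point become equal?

T and T_d converge at 9.8 − 1.8 = 8°C per km
Height above start = (3.5 − (-3.7)) / 8 = 0.9 km
LCL altitude = 100 m + 900 m = 1000 m

1000 m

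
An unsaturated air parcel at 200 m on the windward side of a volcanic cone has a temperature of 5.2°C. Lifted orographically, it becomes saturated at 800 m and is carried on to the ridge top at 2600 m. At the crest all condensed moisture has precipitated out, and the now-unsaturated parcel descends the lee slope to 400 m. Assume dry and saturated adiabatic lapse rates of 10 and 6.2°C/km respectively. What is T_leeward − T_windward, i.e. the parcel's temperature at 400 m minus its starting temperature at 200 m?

+4.84°C

Dry to 800 m: -10 × 0.6 km = -6°C, so T = -0.8°C.
Saturated to 2600 m: -6.2 × 1.8 km = -11.16°C, so T = -11.96°C.
Dry descent to 400 m: +10 × 2.2 km = +22°C, so T = 10.04°C.
Net change vs windward start: 10.04 − 5.2 = +4.84°C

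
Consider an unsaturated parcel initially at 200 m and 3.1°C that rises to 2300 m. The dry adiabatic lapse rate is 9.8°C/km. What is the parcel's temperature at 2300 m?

-17.48°C

From 200 m to 2300 m (dry adiabatic): cools by 9.8 × 2.1 = 20.58°C, giving -17.48°C.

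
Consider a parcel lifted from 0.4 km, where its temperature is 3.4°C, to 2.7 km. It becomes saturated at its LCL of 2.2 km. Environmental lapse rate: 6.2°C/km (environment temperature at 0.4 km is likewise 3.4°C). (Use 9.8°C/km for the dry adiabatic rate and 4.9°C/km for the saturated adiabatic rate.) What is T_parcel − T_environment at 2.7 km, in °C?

Parcel:
  400–2200 m, dry: Δz = 1.8 km ⇒ ΔT = -17.64°C; T = -14.24°C
  2200–2700 m, saturated: Δz = 0.5 km ⇒ ΔT = -2.45°C; T = -16.69°C
Environment:
  400–2700 m, environment: Δz = 2.3 km ⇒ ΔT = -14.26°C; T = -10.86°C
T_parcel − T_env = -16.69 − (-10.86) = -5.83°C

-5.83°C (parcel cooler than environment)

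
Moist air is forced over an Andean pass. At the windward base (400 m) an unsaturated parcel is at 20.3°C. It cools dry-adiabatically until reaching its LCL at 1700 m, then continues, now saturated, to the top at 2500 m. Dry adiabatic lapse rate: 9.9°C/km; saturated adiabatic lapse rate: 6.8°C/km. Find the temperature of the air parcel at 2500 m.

1.99°C

400 → 1700 m (dry, 9.9°C/km): ΔT = -9.9 × 1.3 = -12.87°C → T = 7.43°C
1700 → 2500 m (saturated, 6.8°C/km): ΔT = -6.8 × 0.8 = -5.44°C → T = 1.99°C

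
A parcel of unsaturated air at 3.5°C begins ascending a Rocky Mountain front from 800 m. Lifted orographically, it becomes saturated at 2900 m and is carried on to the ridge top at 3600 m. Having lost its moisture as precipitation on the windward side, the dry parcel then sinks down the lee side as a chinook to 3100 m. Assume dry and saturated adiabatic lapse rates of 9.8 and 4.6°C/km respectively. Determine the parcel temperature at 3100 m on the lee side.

From 800 m to 2900 m (dry): cools by 9.8 × 2.1 = 20.58°C, giving -17.08°C.
From 2900 m to 3600 m (saturated): cools by 4.6 × 0.7 = 3.22°C, giving -20.3°C.
From 3600 m to 3100 m (dry descent): warms by 9.8 × 0.5 = 4.9°C, giving -15.4°C.

-15.4°C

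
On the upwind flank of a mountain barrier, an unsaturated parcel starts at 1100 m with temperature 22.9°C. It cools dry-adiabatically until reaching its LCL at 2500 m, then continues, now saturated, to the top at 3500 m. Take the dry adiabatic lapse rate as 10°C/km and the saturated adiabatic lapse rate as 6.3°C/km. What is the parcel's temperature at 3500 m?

2.6°C

Dry to 2500 m: -10 × 1.4 km = -14°C, so T = 8.9°C.
Saturated to 3500 m: -6.3 × 1 km = -6.3°C, so T = 2.6°C.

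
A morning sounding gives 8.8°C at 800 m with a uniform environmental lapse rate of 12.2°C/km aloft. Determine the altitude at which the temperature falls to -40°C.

4800 m

Height above start = (8.8 − (-40)) / 12.2 = 4 km
Altitude = 800 m + 4000 m = 4800 m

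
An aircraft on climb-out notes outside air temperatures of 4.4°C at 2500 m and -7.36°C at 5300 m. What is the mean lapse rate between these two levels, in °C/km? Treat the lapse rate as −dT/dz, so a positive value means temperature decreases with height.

4.2°C/km

Γ = −ΔT/Δz = (4.4 − (-7.36)) / (5300 − 2500) m
  = 11.76°C / 2.8 km = 4.2°C/km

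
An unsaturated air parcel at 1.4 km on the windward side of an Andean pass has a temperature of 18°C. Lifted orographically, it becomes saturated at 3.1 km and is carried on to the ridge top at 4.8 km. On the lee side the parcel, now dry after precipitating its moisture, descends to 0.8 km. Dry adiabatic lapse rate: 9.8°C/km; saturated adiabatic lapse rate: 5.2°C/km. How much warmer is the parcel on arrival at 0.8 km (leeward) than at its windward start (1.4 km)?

Dry to 3100 m: -9.8 × 1.7 km = -16.66°C, so T = 1.34°C.
Saturated to 4800 m: -5.2 × 1.7 km = -8.84°C, so T = -7.5°C.
Dry descent to 800 m: +9.8 × 4 km = +39.2°C, so T = 31.7°C.
Net change vs windward start: 31.7 − 18 = +13.7°C

+13.7°C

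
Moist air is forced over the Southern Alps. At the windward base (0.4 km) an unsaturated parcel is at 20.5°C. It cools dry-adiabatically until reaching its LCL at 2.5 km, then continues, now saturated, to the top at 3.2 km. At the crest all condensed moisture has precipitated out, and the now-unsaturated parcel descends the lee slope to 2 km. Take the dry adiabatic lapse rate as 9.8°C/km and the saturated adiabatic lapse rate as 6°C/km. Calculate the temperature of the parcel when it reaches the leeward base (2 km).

7.48°C

From 400 m to 2500 m (dry): cools by 9.8 × 2.1 = 20.58°C, giving -0.08°C.
From 2500 m to 3200 m (saturated): cools by 6 × 0.7 = 4.2°C, giving -4.28°C.
From 3200 m to 2000 m (dry descent): warms by 9.8 × 1.2 = 11.76°C, giving 7.48°C.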